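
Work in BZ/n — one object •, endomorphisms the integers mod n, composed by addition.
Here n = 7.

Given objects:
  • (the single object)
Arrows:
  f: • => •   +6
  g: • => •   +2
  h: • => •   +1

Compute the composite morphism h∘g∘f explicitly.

  0 +6≡6 +2≡1 +1≡2  (mod 7)
⟦path⟧: +2

Answer: +2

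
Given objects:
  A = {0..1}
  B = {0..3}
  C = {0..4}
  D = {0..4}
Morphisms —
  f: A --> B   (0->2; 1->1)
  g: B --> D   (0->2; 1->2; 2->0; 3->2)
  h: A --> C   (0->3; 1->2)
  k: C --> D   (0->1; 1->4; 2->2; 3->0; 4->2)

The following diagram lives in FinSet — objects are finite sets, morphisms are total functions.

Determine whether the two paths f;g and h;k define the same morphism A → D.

1) trace f;g:
  0 f-->2 g-->0
  1 f-->1 g-->2
  composite₁ = (0->0; 1->2)
2) trace h;k:
  0 h-->3 k-->0
  1 h-->2 k-->2
  composite₂ = (0->0; 1->2)
Equal? equal; square commutes

Answer: COMMUTES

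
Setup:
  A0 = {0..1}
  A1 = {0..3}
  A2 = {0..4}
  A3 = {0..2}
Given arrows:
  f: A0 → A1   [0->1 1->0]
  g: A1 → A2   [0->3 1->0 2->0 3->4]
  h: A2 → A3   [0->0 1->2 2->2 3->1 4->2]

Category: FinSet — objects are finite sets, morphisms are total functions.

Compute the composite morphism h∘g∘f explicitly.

  0 f→1 g→0 h→0
  1 f→0 g→3 h→1
result: [0->0 1->1]

Answer: [0->0 1->1]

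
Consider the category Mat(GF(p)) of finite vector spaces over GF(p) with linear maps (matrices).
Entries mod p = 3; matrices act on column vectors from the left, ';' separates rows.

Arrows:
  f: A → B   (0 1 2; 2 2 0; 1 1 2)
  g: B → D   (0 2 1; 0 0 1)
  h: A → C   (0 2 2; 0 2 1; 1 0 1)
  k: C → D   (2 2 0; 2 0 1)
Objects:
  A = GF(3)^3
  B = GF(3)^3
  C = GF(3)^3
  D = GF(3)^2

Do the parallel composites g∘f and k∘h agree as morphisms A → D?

Along f;g (path 1):
  e0=(1,0,0) f→(0,2,1) g→(2,1)
  e1=(0,1,0) f→(1,2,1) g→(2,1)
  e2=(0,0,1) f→(2,0,2) g→(2,2)
  result₁ = (2 2 2; 1 1 2)
Along h;k (path 2):
  e0=(1,0,0) h→(0,0,1) k→(0,1)
  e1=(0,1,0) h→(2,2,0) k→(2,1)
  e2=(0,0,1) h→(2,1,1) k→(0,2)
  result₂ = (0 2 0; 1 1 2)
Equal? NO — does not commute

Answer: DOES NOT COMMUTE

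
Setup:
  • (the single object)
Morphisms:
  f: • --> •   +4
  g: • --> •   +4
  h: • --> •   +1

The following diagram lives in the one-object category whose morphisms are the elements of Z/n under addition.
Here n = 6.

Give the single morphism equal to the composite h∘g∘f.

  0 +4≡4 +4≡2 +1≡3  (mod 6)
result: +3

Answer: +3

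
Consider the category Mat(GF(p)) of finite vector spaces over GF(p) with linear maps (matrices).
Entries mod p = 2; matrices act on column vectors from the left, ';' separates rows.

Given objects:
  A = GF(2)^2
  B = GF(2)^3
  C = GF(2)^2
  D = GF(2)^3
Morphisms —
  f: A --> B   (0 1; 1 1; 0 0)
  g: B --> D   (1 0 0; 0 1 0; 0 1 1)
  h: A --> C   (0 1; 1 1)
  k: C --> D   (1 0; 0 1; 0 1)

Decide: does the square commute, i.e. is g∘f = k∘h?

Answer: COMMUTES

Derivation:
Along f;g (path 1):
  e0=⟨1,0⟩ f-->⟨0,1,0⟩ g-->⟨0,1,1⟩
  e1=⟨0,1⟩ f-->⟨1,1,0⟩ g-->⟨1,1,1⟩
  composite₁ = (0 1; 1 1; 1 1)
Along h;k (path 2):
  e0=⟨1,0⟩ h-->⟨0,1⟩ k-->⟨0,1,1⟩
  e1=⟨0,1⟩ h-->⟨1,1⟩ k-->⟨1,1,1⟩
  composite₂ = (0 1; 1 1; 1 1)
Equal? same morphism ✓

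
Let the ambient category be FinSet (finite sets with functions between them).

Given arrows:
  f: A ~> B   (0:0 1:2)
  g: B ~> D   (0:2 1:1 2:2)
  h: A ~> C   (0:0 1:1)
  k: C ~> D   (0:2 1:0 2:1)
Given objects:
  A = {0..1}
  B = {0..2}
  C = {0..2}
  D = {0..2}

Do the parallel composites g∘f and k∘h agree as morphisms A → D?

Answer: DOES NOT COMMUTE

Derivation:
1) trace f;g:
  0 f~>0 g~>2
  1 f~>2 g~>2
  result₁ = (0:2 1:2)
2) trace h;k:
  0 h~>0 k~>2
  1 h~>1 k~>0
  result₂ = (0:2 1:0)
Equal? distinct morphisms ✗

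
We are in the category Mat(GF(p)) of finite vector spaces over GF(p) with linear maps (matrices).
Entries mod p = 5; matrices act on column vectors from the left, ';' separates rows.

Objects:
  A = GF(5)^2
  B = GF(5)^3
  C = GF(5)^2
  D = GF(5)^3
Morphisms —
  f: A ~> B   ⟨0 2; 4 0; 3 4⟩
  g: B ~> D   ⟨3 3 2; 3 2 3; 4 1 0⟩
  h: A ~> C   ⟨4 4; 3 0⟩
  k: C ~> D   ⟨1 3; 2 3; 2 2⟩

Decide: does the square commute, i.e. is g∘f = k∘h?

Answer: COMMUTES

Trace:
Along f;g (path 1):
  e0=⟨1,0⟩ f~>⟨0,4,3⟩ g~>⟨3,2,4⟩
  e1=⟨0,1⟩ f~>⟨2,0,4⟩ g~>⟨4,3,3⟩
  ⟦path⟧₁ = ⟨3 4; 2 3; 4 3⟩
Along h;k (path 2):
  e0=⟨1,0⟩ h~>⟨4,3⟩ k~>⟨3,2,4⟩
  e1=⟨0,1⟩ h~>⟨4,0⟩ k~>⟨4,3,3⟩
  ⟦path⟧₂ = ⟨3 4; 2 3; 4 3⟩
Equal? YES — commutes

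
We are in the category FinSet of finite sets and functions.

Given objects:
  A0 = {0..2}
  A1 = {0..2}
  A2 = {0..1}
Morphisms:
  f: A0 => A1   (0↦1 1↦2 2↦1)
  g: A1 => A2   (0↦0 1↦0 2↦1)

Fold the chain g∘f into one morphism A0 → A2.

  0 f=>1 g=>0
  1 f=>2 g=>1
  2 f=>1 g=>0
composite: (0↦0 1↦1 2↦0)

Answer: (0↦0 1↦1 2↦0)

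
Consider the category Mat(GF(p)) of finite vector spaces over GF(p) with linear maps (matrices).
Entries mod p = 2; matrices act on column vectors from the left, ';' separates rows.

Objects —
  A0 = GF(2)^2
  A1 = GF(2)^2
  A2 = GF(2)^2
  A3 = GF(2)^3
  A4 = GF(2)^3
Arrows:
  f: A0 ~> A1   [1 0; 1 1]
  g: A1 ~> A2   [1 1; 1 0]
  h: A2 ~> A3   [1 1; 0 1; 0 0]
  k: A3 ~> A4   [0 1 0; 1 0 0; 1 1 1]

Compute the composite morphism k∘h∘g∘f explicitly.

Answer: [1 0; 1 1; 0 1]

Work:
  e0=[1,0] f~>[1,1] g~>[0,1] h~>[1,1,0] k~>[1,1,0]
  e1=[0,1] f~>[0,1] g~>[1,0] h~>[1,0,0] k~>[0,1,1]
composite: [1 0; 1 1; 0 1]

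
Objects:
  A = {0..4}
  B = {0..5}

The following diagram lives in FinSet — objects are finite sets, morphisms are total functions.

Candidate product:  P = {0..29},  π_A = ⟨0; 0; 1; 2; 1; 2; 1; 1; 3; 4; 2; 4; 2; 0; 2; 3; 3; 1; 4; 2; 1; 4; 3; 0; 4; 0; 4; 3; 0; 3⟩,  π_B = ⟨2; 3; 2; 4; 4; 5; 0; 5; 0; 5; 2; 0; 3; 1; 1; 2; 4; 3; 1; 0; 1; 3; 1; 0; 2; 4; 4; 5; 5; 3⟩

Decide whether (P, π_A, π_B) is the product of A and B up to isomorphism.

|A|·|B| = 5·6 = 30;  |P| = 30
Check the pairing map k ↦ (π_A(k), π_B(k)):
  0 -> (0,2)
  1 -> (0,3)
  2 -> (1,2)
  3 -> (2,4)
  4 -> (1,4)
  5 -> (2,5)
  6 -> (1,0)
  7 -> (1,5)
  8 -> (3,0)
  9 -> (4,5)
  10 -> (2,2)
  11 -> (4,0)
  12 -> (2,3)
  13 -> (0,1)
  14 -> (2,1)
  15 -> (3,2)
  16 -> (3,4)
  17 -> (1,3)
  18 -> (4,1)
  19 -> (2,0)
  20 -> (1,1)
  21 -> (4,3)
  22 -> (3,1)
  23 -> (0,0)
  24 -> (4,2)
  25 -> (0,4)
  26 -> (4,4)
  27 -> (3,5)
  28 -> (0,5)
  29 -> (3,3)
distinct pairs in image: 30 / 30 needed
  → bijection onto A×B; projections well-typed.

Answer: VALID PRODUCT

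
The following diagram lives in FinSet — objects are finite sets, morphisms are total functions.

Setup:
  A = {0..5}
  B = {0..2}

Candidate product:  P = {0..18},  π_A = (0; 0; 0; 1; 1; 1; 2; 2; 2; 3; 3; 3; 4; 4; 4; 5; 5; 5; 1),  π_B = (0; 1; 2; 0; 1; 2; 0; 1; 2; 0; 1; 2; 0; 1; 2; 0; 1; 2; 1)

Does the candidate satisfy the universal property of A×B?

Answer: NOT A VALID PRODUCT — |P|=19 ≠ |A|·|B|=18

Derivation:
|A|·|B| = 6·3 = 18;  |P| = 19
  → cardinalities differ; no bijection possible.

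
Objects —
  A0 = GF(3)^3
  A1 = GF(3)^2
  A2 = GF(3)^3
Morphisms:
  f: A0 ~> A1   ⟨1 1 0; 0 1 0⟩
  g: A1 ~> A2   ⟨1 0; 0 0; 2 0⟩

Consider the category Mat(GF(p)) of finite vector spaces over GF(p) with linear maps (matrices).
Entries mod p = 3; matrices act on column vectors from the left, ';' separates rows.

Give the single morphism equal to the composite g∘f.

Answer: ⟨1 1 0; 0 0 0; 2 2 0⟩

Trace:
  e0=[1,0,0] f~>[1,0] g~>[1,0,2]
  e1=[0,1,0] f~>[1,1] g~>[1,0,2]
  e2=[0,0,1] f~>[0,0] g~>[0,0,0]
⟦path⟧: ⟨1 1 0; 0 0 0; 2 2 0⟩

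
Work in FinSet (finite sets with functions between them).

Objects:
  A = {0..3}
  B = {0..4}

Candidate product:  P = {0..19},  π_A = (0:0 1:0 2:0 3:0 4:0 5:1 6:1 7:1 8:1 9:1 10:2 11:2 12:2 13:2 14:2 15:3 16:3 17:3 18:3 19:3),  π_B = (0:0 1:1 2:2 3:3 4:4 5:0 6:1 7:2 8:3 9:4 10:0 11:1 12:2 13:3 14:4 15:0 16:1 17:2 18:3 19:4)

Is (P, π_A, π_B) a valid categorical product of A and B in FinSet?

|A|·|B| = 4·5 = 20;  |P| = 20
Check the pairing map k ↦ (π_A(k), π_B(k)):
  0 : (0,0)
  1 : (0,1)
  2 : (0,2)
  3 : (0,3)
  4 : (0,4)
  5 : (1,0)
  6 : (1,1)
  7 : (1,2)
  8 : (1,3)
  9 : (1,4)
  10 : (2,0)
  11 : (2,1)
  12 : (2,2)
  13 : (2,3)
  14 : (2,4)
  15 : (3,0)
  16 : (3,1)
  17 : (3,2)
  18 : (3,3)
  19 : (3,4)
distinct pairs in image: 20 / 20 needed
  → bijection onto A×B; projections well-typed.

Answer: VALID PRODUCT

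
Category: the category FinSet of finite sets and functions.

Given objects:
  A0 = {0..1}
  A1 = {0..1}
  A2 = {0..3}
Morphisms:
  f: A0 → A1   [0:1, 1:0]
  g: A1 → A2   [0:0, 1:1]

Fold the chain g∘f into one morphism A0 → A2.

Answer: [0:1, 1:0]

Work:
  0 f→1 g→1
  1 f→0 g→0
result: [0:1, 1:0]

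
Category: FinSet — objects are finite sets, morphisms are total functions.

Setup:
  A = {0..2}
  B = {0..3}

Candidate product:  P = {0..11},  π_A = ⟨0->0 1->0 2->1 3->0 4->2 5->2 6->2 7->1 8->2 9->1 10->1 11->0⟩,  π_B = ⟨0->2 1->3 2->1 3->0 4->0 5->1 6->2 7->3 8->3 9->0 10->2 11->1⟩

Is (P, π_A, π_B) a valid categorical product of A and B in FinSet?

Answer: VALID PRODUCT

Work:
|A|·|B| = 3·4 = 12;  |P| = 12
Check the pairing map k ↦ (π_A(k), π_B(k)):
  0 -> (0,2)
  1 -> (0,3)
  2 -> (1,1)
  3 -> (0,0)
  4 -> (2,0)
  5 -> (2,1)
  6 -> (2,2)
  7 -> (1,3)
  8 -> (2,3)
  9 -> (1,0)
  10 -> (1,2)
  11 -> (0,1)
distinct pairs in image: 12 / 12 needed
  → bijection onto A×B; projections well-typed.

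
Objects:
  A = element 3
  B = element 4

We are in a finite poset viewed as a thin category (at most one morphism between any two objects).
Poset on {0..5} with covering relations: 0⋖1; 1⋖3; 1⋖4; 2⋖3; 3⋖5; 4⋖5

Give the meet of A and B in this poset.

Answer: A∧B = 1

Trace:
{x : x≤A ∧ x≤B} = {0,1}  (A=3, B=4)
  0 ≤ 1
  1 ≤ 1
glb = 1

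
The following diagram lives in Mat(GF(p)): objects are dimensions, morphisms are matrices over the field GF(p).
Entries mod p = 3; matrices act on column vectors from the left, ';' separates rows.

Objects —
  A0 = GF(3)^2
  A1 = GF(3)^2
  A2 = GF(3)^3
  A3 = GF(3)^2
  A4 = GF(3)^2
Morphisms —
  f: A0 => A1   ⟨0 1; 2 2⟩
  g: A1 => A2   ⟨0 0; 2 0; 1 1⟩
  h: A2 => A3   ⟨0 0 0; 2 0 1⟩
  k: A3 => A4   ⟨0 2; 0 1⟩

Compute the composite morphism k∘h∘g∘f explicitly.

Answer: ⟨1 0; 2 0⟩

Trace:
  e0=[1,0] f=>[0,2] g=>[0,0,2] h=>[0,2] k=>[1,2]
  e1=[0,1] f=>[1,2] g=>[0,2,0] h=>[0,0] k=>[0,0]
result: ⟨1 0; 2 0⟩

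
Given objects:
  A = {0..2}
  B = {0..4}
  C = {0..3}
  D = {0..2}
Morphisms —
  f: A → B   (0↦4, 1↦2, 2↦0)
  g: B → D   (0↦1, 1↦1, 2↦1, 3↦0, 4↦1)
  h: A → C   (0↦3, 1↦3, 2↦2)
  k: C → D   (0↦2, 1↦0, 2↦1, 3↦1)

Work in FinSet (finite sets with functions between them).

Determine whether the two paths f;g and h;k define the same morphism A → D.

Answer: COMMUTES

Work:
Along f;g (path 1):
  0 f→4 g→1
  1 f→2 g→1
  2 f→0 g→1
  composite₁ = (0↦1, 1↦1, 2↦1)
Along h;k (path 2):
  0 h→3 k→1
  1 h→3 k→1
  2 h→2 k→1
  composite₂ = (0↦1, 1↦1, 2↦1)
Equal? same morphism ✓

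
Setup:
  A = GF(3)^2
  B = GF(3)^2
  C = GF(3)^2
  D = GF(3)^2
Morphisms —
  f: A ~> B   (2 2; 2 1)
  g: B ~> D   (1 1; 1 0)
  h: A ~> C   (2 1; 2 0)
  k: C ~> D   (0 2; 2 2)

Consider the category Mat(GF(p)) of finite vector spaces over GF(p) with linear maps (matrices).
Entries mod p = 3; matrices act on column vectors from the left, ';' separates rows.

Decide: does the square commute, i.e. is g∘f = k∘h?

Answer: COMMUTES

Derivation:
Along f;g (path 1):
  e0=(1,0) f~>(2,2) g~>(1,2)
  e1=(0,1) f~>(2,1) g~>(0,2)
  result₁ = (1 0; 2 2)
Along h;k (path 2):
  e0=(1,0) h~>(2,2) k~>(1,2)
  e1=(0,1) h~>(1,0) k~>(0,2)
  result₂ = (1 0; 2 2)
Equal? YES — commutes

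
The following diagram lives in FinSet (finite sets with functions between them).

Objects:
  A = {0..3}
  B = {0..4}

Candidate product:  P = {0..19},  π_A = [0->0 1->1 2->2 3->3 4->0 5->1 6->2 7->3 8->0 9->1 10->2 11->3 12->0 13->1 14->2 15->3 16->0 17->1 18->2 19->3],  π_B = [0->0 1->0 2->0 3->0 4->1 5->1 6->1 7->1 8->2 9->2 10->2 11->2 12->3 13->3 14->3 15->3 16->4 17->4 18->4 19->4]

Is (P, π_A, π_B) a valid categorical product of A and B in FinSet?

|A|·|B| = 4·5 = 20;  |P| = 20
Check the pairing map k ↦ (π_A(k), π_B(k)):
  0 -> (0,0)
  1 -> (1,0)
  2 -> (2,0)
  3 -> (3,0)
  4 -> (0,1)
  5 -> (1,1)
  6 -> (2,1)
  7 -> (3,1)
  8 -> (0,2)
  9 -> (1,2)
  10 -> (2,2)
  11 -> (3,2)
  12 -> (0,3)
  13 -> (1,3)
  14 -> (2,3)
  15 -> (3,3)
  16 -> (0,4)
  17 -> (1,4)
  18 -> (2,4)
  19 -> (3,4)
distinct pairs in image: 20 / 20 needed
  → bijection onto A×B; projections well-typed.

Answer: VALID PRODUCT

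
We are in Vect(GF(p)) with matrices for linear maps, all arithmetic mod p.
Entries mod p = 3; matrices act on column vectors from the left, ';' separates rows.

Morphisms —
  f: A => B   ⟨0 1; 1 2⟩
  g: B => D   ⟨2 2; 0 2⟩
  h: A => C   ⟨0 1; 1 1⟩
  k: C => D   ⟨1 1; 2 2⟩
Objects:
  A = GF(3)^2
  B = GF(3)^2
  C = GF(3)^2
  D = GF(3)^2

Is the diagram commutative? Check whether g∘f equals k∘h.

Along f;g (path 1):
  e0=⟨1,0⟩ f=>⟨0,1⟩ g=>⟨2,2⟩
  e1=⟨0,1⟩ f=>⟨1,2⟩ g=>⟨0,1⟩
  composite₁ = ⟨2 0; 2 1⟩
Along h;k (path 2):
  e0=⟨1,0⟩ h=>⟨0,1⟩ k=>⟨1,2⟩
  e1=⟨0,1⟩ h=>⟨1,1⟩ k=>⟨2,1⟩
  composite₂ = ⟨1 2; 2 1⟩
Equal? NO — does not commute

Answer: DOES NOT COMMUTE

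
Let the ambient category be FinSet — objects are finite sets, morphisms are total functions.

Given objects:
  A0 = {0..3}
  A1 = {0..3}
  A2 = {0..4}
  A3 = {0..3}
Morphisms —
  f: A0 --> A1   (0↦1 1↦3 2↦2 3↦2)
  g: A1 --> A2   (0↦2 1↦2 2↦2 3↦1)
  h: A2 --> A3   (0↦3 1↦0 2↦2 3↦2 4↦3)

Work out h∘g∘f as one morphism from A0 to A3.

Answer: (0↦2 1↦0 2↦2 3↦2)

Derivation:
  0 f-->1 g-->2 h-->2
  1 f-->3 g-->1 h-->0
  2 f-->2 g-->2 h-->2
  3 f-->2 g-->2 h-->2
⟦path⟧: (0↦2 1↦0 2↦2 3↦2)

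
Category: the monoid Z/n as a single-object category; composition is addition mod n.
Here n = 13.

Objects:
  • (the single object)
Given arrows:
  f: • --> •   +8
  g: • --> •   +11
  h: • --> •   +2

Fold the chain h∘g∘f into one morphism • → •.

  0 +8≡8 +11≡6 +2≡8  (mod 13)
result: +8

Answer: +8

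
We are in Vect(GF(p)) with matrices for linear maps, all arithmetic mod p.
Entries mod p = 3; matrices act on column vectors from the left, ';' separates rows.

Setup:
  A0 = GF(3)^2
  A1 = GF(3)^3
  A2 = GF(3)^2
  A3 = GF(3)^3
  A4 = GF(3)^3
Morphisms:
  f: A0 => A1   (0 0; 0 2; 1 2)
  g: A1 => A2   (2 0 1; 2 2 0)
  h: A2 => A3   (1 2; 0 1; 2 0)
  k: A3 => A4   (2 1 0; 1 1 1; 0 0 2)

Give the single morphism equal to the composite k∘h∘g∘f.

Answer: (2 0; 0 0; 1 2)

Work:
  e0=(1,0) f=>(0,0,1) g=>(1,0) h=>(1,0,2) k=>(2,0,1)
  e1=(0,1) f=>(0,2,2) g=>(2,1) h=>(1,1,1) k=>(0,0,2)
composite: (2 0; 0 0; 1 2)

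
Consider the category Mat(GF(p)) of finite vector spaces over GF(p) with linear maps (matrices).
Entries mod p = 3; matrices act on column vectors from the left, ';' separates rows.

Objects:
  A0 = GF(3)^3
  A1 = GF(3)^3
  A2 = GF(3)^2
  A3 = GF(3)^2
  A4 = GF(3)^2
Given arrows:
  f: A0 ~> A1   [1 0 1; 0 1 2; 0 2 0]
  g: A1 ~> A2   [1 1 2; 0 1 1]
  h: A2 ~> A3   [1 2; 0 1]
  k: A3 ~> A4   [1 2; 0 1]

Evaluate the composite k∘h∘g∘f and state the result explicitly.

  e0=⟨1,0,0⟩ f~>⟨1,0,0⟩ g~>⟨1,0⟩ h~>⟨1,0⟩ k~>⟨1,0⟩
  e1=⟨0,1,0⟩ f~>⟨0,1,2⟩ g~>⟨2,0⟩ h~>⟨2,0⟩ k~>⟨2,0⟩
  e2=⟨0,0,1⟩ f~>⟨1,2,0⟩ g~>⟨0,2⟩ h~>⟨1,2⟩ k~>⟨2,2⟩
composite: [1 2 2; 0 0 2]

Answer: [1 2 2; 0 0 2]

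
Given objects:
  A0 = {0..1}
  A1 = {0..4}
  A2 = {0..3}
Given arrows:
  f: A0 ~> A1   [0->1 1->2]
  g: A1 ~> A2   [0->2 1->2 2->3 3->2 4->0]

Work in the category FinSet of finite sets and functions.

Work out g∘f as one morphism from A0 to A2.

Answer: [0->2 1->3]

Trace:
  0 f~>1 g~>2
  1 f~>2 g~>3
⟦path⟧: [0->2 1->3]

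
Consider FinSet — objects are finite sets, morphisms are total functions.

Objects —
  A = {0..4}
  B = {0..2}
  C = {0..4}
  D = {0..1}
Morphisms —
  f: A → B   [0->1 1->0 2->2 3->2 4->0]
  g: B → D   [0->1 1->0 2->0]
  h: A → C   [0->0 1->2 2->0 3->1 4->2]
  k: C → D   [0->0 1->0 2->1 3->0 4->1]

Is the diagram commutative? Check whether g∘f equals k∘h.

Path 1 = f;g:
  0 f→1 g→0
  1 f→0 g→1
  2 f→2 g→0
  3 f→2 g→0
  4 f→0 g→1
  composite₁ = [0->0 1->1 2->0 3->0 4->1]
Path 2 = h;k:
  0 h→0 k→0
  1 h→2 k→1
  2 h→0 k→0
  3 h→1 k→0
  4 h→2 k→1
  composite₂ = [0->0 1->1 2->0 3->0 4->1]
Equal? YES — commutes

Answer: COMMUTES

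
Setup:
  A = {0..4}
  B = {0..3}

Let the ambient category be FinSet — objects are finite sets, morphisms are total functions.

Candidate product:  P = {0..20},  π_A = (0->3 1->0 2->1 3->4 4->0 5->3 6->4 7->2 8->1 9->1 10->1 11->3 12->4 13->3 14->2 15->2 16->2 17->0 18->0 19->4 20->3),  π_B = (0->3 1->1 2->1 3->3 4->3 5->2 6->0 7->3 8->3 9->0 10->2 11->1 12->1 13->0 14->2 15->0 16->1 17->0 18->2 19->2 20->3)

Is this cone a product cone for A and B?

Answer: NOT A VALID PRODUCT — |P|=21 ≠ |A|·|B|=20

Derivation:
|A|·|B| = 5·4 = 20;  |P| = 21
  → cardinalities differ; no bijection possible.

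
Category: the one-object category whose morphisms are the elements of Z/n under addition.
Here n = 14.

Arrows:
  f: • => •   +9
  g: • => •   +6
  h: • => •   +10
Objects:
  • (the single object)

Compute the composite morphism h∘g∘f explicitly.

  0 +9≡9 +6≡1 +10≡11  (mod 14)
composite: +11

Answer: +11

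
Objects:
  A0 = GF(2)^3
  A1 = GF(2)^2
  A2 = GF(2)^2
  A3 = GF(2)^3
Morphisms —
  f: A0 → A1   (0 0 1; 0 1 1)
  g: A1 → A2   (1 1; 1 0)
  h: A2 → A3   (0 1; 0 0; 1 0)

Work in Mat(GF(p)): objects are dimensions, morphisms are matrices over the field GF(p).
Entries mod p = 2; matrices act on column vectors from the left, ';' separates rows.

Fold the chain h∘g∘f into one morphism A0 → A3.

Answer: (0 0 1; 0 0 0; 0 1 0)

Derivation:
  e0=⟨1,0,0⟩ f→⟨0,0⟩ g→⟨0,0⟩ h→⟨0,0,0⟩
  e1=⟨0,1,0⟩ f→⟨0,1⟩ g→⟨1,0⟩ h→⟨0,0,1⟩
  e2=⟨0,0,1⟩ f→⟨1,1⟩ g→⟨0,1⟩ h→⟨1,0,0⟩
result: (0 0 1; 0 0 0; 0 1 0)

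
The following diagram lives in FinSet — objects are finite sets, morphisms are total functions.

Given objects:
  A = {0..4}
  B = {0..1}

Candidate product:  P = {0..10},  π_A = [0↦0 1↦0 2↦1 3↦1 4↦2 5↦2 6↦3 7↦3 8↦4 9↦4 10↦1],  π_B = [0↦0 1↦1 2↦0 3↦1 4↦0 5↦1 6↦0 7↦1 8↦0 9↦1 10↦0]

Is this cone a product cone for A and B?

Answer: NOT A VALID PRODUCT — |P|=11 ≠ |A|·|B|=10

Derivation:
|A|·|B| = 5·2 = 10;  |P| = 11
  → cardinalities differ; no bijection possible.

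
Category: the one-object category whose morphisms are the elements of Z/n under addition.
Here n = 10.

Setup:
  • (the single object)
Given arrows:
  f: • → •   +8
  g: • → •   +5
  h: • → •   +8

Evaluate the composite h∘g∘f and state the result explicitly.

Answer: +1

Trace:
  0 +8≡8 +5≡3 +8≡1  (mod 10)
result: +1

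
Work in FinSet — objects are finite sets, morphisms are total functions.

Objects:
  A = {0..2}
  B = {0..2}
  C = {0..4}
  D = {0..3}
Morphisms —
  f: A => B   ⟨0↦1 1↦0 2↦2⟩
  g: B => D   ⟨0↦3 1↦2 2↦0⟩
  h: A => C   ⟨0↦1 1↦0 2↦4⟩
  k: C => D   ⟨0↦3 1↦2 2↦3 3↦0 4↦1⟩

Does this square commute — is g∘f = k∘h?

Answer: DOES NOT COMMUTE

Trace:
Path 1 = f;g:
  0 f=>1 g=>2
  1 f=>0 g=>3
  2 f=>2 g=>0
  ⟦path⟧₁ = ⟨0↦2 1↦3 2↦0⟩
Path 2 = h;k:
  0 h=>1 k=>2
  1 h=>0 k=>3
  2 h=>4 k=>1
  ⟦path⟧₂ = ⟨0↦2 1↦3 2↦1⟩
Equal? NO — does not commute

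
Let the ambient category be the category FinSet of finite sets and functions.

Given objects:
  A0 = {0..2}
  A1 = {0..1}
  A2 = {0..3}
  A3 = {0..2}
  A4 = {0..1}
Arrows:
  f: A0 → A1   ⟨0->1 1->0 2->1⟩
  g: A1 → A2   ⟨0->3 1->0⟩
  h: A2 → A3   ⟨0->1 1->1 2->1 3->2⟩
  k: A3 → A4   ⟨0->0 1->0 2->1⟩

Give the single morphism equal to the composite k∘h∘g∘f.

  0 f→1 g→0 h→1 k→0
  1 f→0 g→3 h→2 k→1
  2 f→1 g→0 h→1 k→0
composite: ⟨0->0 1->1 2->0⟩

Answer: ⟨0->0 1->1 2->0⟩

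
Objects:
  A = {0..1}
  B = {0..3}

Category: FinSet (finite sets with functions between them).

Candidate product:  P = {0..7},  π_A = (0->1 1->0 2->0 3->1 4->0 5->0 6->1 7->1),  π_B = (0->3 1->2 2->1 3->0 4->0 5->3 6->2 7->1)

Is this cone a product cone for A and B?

|A|·|B| = 2·4 = 8;  |P| = 8
Check the pairing map k ↦ (π_A(k), π_B(k)):
  0 -> (1,3)
  1 -> (0,2)
  2 -> (0,1)
  3 -> (1,0)
  4 -> (0,0)
  5 -> (0,3)
  6 -> (1,2)
  7 -> (1,1)
distinct pairs in image: 8 / 8 needed
  → bijection onto A×B; projections well-typed.

Answer: VALID PRODUCT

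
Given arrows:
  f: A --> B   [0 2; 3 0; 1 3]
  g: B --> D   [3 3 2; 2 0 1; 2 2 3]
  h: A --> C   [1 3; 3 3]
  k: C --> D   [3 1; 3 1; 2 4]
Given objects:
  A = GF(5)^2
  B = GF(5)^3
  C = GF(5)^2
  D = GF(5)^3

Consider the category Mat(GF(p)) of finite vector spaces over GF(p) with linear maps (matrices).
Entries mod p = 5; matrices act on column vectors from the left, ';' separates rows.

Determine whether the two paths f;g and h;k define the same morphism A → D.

Answer: COMMUTES

Derivation:
Path 1 = f;g:
  e0=[1,0] f-->[0,3,1] g-->[1,1,4]
  e1=[0,1] f-->[2,0,3] g-->[2,2,3]
  result₁ = [1 2; 1 2; 4 3]
Path 2 = h;k:
  e0=[1,0] h-->[1,3] k-->[1,1,4]
  e1=[0,1] h-->[3,3] k-->[2,2,3]
  result₂ = [1 2; 1 2; 4 3]
Equal? same morphism ✓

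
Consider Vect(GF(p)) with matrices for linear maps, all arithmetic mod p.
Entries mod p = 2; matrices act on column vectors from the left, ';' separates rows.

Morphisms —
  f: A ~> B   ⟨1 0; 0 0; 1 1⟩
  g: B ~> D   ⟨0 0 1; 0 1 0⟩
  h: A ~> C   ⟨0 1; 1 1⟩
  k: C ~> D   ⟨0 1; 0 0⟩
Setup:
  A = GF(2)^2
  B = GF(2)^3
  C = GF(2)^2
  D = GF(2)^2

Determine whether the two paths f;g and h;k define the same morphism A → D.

Answer: COMMUTES

Work:
Along f;g (path 1):
  e0=⟨1,0⟩ f~>⟨1,0,1⟩ g~>⟨1,0⟩
  e1=⟨0,1⟩ f~>⟨0,0,1⟩ g~>⟨1,0⟩
  result₁ = ⟨1 1; 0 0⟩
Along h;k (path 2):
  e0=⟨1,0⟩ h~>⟨0,1⟩ k~>⟨1,0⟩
  e1=⟨0,1⟩ h~>⟨1,1⟩ k~>⟨1,0⟩
  result₂ = ⟨1 1; 0 0⟩
Equal? YES — commutes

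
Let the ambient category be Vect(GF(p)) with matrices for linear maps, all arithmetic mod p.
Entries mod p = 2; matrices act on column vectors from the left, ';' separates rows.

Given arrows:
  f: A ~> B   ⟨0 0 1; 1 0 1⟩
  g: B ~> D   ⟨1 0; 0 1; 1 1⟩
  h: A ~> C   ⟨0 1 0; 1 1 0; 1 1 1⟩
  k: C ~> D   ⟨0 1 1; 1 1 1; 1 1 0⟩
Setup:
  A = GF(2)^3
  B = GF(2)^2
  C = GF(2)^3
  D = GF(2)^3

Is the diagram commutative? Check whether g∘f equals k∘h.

Along f;g (path 1):
  e0=⟨1,0,0⟩ f~>⟨0,1⟩ g~>⟨0,1,1⟩
  e1=⟨0,1,0⟩ f~>⟨0,0⟩ g~>⟨0,0,0⟩
  e2=⟨0,0,1⟩ f~>⟨1,1⟩ g~>⟨1,1,0⟩
  ⟦path⟧₁ = ⟨0 0 1; 1 0 1; 1 0 0⟩
Along h;k (path 2):
  e0=⟨1,0,0⟩ h~>⟨0,1,1⟩ k~>⟨0,0,1⟩
  e1=⟨0,1,0⟩ h~>⟨1,1,1⟩ k~>⟨0,1,0⟩
  e2=⟨0,0,1⟩ h~>⟨0,0,1⟩ k~>⟨1,1,0⟩
  ⟦path⟧₂ = ⟨0 0 1; 0 1 1; 1 0 0⟩
Equal? distinct morphisms ✗

Answer: DOES NOT COMMUTE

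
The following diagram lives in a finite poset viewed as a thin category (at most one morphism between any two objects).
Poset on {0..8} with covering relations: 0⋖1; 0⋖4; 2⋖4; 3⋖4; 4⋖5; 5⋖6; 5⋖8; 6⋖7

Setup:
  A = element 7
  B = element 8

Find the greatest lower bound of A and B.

{x : x<=A ∧ x<=B} = {0,2,3,4,5}  (A=7, B=8)
  0 <= 5
  2 <= 5
  3 <= 5
  4 <= 5
  5 <= 5
glb = 5

Answer: A∧B = 5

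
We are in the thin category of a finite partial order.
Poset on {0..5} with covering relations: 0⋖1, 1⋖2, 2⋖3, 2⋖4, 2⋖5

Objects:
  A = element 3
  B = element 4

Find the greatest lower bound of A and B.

Common predecessors of 3,4: {0,1,2}
  0 ⊑ 2
  1 ⊑ 2
  2 ⊑ 2
glb = 2

Answer: A∧B = 2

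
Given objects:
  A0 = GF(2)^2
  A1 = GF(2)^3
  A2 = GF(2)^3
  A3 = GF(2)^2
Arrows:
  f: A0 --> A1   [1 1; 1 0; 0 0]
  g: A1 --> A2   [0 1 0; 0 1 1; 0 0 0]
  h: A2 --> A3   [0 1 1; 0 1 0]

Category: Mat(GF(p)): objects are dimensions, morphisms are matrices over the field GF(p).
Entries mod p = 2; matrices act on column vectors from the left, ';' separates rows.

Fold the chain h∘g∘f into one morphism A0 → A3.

  e0=⟨1,0⟩ f-->⟨1,1,0⟩ g-->⟨1,1,0⟩ h-->⟨1,1⟩
  e1=⟨0,1⟩ f-->⟨1,0,0⟩ g-->⟨0,0,0⟩ h-->⟨0,0⟩
composite: [1 0; 1 0]

Answer: [1 0; 1 0]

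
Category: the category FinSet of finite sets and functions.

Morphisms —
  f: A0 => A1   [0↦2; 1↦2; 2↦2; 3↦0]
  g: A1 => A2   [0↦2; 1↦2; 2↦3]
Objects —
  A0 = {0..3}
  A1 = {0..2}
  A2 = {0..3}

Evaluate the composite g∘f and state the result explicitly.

Answer: [0↦3; 1↦3; 2↦3; 3↦2]

Trace:
  0 f=>2 g=>3
  1 f=>2 g=>3
  2 f=>2 g=>3
  3 f=>0 g=>2
⟦path⟧: [0↦3; 1↦3; 2↦3; 3↦2]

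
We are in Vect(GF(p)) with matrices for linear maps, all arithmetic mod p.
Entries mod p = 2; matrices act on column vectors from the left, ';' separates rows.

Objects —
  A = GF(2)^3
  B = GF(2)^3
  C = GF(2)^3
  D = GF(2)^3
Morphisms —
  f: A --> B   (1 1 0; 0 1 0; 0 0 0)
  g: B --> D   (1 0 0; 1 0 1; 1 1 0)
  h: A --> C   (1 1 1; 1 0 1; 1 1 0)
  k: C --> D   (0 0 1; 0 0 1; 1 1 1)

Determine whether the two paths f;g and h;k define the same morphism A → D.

Path 1 = f;g:
  e0=(1,0,0) f-->(1,0,0) g-->(1,1,1)
  e1=(0,1,0) f-->(1,1,0) g-->(1,1,0)
  e2=(0,0,1) f-->(0,0,0) g-->(0,0,0)
  composite₁ = (1 1 0; 1 1 0; 1 0 0)
Path 2 = h;k:
  e0=(1,0,0) h-->(1,1,1) k-->(1,1,1)
  e1=(0,1,0) h-->(1,0,1) k-->(1,1,0)
  e2=(0,0,1) h-->(1,1,0) k-->(0,0,0)
  composite₂ = (1 1 0; 1 1 0; 1 0 0)
Equal? YES — commutes

Answer: COMMUTES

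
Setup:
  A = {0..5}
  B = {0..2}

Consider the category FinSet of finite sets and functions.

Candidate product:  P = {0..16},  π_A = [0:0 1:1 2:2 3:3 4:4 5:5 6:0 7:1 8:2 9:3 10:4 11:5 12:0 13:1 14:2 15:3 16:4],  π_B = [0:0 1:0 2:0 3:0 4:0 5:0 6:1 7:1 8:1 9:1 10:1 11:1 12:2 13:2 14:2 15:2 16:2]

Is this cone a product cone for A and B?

Answer: NOT A VALID PRODUCT — |P|=17 ≠ |A|·|B|=18

Trace:
|A|·|B| = 6·3 = 18;  |P| = 17
  → cardinalities differ; no bijection possible.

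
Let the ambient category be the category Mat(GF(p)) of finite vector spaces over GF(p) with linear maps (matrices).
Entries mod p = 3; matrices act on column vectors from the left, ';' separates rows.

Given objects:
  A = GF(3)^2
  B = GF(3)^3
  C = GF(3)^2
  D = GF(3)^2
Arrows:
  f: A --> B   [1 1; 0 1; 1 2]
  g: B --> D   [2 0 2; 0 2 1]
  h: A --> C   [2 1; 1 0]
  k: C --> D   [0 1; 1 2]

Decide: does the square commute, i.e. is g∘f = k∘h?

Answer: COMMUTES

Work:
Along f;g (path 1):
  e0=⟨1,0⟩ f-->⟨1,0,1⟩ g-->⟨1,1⟩
  e1=⟨0,1⟩ f-->⟨1,1,2⟩ g-->⟨0,1⟩
  result₁ = [1 0; 1 1]
Along h;k (path 2):
  e0=⟨1,0⟩ h-->⟨2,1⟩ k-->⟨1,1⟩
  e1=⟨0,1⟩ h-->⟨1,0⟩ k-->⟨0,1⟩
  result₂ = [1 0; 1 1]
Equal? equal; square commutes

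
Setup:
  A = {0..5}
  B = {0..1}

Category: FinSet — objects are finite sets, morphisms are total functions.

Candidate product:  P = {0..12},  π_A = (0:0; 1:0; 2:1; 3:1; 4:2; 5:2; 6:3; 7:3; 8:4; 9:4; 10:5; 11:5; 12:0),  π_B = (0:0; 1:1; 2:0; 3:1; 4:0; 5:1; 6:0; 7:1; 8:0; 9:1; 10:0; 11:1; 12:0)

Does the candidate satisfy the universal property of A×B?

|A|·|B| = 6·2 = 12;  |P| = 13
  → cardinalities differ; no bijection possible.

Answer: NOT A VALID PRODUCT — |P|=13 ≠ |A|·|B|=12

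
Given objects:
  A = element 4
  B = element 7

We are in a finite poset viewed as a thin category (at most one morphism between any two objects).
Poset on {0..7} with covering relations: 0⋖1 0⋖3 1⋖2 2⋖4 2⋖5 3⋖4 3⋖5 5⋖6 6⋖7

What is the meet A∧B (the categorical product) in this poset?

Lower bounds of A=4 and B=7: {0,1,2,3}
  maximal lower bounds 2 and 3 are incomparable: neither 2⊑3 nor 3⊑2
→ no greatest lower bound exists

Answer: NO MEET EXISTS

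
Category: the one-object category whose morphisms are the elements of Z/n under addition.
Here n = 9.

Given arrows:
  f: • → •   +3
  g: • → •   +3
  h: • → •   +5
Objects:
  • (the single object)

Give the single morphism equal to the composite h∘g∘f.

  0 +3≡3 +3≡6 +5≡2  (mod 9)
composite: +2

Answer: +2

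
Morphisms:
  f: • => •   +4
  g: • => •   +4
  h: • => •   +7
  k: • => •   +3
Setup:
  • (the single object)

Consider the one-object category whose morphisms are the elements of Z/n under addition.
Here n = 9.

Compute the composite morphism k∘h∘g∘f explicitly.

  0 +4≡4 +4≡8 +7≡6 +3≡0  (mod 9)
⟦path⟧: +0

Answer: +0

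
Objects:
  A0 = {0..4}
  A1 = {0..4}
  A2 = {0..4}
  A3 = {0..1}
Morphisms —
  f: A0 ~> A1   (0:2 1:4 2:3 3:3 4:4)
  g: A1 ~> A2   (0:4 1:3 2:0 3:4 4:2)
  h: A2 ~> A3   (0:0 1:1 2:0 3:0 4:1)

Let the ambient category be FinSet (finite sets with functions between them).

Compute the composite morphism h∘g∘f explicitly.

Answer: (0:0 1:0 2:1 3:1 4:0)

Work:
  0 f~>2 g~>0 h~>0
  1 f~>4 g~>2 h~>0
  2 f~>3 g~>4 h~>1
  3 f~>3 g~>4 h~>1
  4 f~>4 g~>2 h~>0
composite: (0:0 1:0 2:1 3:1 4:0)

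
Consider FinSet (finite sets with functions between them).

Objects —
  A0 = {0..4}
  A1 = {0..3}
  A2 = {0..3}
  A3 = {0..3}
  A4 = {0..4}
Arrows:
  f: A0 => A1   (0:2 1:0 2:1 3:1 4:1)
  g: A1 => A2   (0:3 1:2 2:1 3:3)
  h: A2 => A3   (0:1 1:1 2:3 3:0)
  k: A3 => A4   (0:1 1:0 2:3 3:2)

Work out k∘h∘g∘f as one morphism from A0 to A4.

Answer: (0:0 1:1 2:2 3:2 4:2)

Trace:
  0 f=>2 g=>1 h=>1 k=>0
  1 f=>0 g=>3 h=>0 k=>1
  2 f=>1 g=>2 h=>3 k=>2
  3 f=>1 g=>2 h=>3 k=>2
  4 f=>1 g=>2 h=>3 k=>2
result: (0:0 1:1 2:2 3:2 4:2)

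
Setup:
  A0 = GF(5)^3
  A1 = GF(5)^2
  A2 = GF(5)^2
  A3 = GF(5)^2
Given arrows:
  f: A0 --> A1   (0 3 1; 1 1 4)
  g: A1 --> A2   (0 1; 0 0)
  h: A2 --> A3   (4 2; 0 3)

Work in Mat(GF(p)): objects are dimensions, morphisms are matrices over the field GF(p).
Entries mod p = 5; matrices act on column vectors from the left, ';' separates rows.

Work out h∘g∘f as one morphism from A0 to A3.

  e0=[1,0,0] f-->[0,1] g-->[1,0] h-->[4,0]
  e1=[0,1,0] f-->[3,1] g-->[1,0] h-->[4,0]
  e2=[0,0,1] f-->[1,4] g-->[4,0] h-->[1,0]
result: (4 4 1; 0 0 0)

Answer: (4 4 1; 0 0 0)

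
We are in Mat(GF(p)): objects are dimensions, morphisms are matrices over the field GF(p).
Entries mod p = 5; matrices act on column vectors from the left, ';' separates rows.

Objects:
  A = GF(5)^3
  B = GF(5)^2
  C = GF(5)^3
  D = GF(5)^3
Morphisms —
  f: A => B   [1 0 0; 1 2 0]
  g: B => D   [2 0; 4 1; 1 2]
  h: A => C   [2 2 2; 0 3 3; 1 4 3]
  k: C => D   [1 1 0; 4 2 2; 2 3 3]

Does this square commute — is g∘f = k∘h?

Path 1 = f;g:
  e0=[1,0,0] f=>[1,1] g=>[2,0,3]
  e1=[0,1,0] f=>[0,2] g=>[0,2,4]
  e2=[0,0,1] f=>[0,0] g=>[0,0,0]
  result₁ = [2 0 0; 0 2 0; 3 4 0]
Path 2 = h;k:
  e0=[1,0,0] h=>[2,0,1] k=>[2,0,2]
  e1=[0,1,0] h=>[2,3,4] k=>[0,2,0]
  e2=[0,0,1] h=>[2,3,3] k=>[0,0,2]
  result₂ = [2 0 0; 0 2 0; 2 0 2]
Equal? differ; not commutative

Answer: DOES NOT COMMUTE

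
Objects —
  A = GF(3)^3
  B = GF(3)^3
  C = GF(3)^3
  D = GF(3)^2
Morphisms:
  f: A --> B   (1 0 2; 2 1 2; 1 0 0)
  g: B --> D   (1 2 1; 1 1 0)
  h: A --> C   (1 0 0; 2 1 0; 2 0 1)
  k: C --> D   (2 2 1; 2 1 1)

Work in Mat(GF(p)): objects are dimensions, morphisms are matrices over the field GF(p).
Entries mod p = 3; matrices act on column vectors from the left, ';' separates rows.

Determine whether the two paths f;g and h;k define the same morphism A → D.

Path 1 = f;g:
  e0=(1,0,0) f-->(1,2,1) g-->(0,0)
  e1=(0,1,0) f-->(0,1,0) g-->(2,1)
  e2=(0,0,1) f-->(2,2,0) g-->(0,1)
  composite₁ = (0 2 0; 0 1 1)
Path 2 = h;k:
  e0=(1,0,0) h-->(1,2,2) k-->(2,0)
  e1=(0,1,0) h-->(0,1,0) k-->(2,1)
  e2=(0,0,1) h-->(0,0,1) k-->(1,1)
  composite₂ = (2 2 1; 0 1 1)
Equal? differ; not commutative

Answer: DOES NOT COMMUTE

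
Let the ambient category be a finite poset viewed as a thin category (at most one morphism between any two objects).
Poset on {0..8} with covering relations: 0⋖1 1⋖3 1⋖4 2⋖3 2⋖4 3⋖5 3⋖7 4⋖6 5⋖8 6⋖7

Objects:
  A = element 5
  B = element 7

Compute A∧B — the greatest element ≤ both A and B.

{x : x<=A ∧ x<=B} = {0,1,2,3}  (A=5, B=7)
  0 <= 3
  1 <= 3
  2 <= 3
  3 <= 3
glb = 3

Answer: A∧B = 3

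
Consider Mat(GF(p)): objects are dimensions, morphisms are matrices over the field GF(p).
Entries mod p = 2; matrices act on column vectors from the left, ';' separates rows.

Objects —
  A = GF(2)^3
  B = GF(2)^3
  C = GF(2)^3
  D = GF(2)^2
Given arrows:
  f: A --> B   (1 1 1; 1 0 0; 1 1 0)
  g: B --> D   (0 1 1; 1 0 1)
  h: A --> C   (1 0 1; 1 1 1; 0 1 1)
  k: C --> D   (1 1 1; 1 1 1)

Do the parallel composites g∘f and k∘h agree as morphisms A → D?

Answer: DOES NOT COMMUTE

Derivation:
Path 1 = f;g:
  e0=[1,0,0] f-->[1,1,1] g-->[0,0]
  e1=[0,1,0] f-->[1,0,1] g-->[1,0]
  e2=[0,0,1] f-->[1,0,0] g-->[0,1]
  result₁ = (0 1 0; 0 0 1)
Path 2 = h;k:
  e0=[1,0,0] h-->[1,1,0] k-->[0,0]
  e1=[0,1,0] h-->[0,1,1] k-->[0,0]
  e2=[0,0,1] h-->[1,1,1] k-->[1,1]
  result₂ = (0 0 1; 0 0 1)
Equal? distinct morphisms ✗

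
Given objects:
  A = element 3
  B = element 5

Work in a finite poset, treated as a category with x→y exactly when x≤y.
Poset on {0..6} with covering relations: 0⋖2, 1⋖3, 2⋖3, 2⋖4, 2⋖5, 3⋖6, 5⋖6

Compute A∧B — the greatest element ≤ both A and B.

Answer: A∧B = 2

Work:
{x : x⊑A ∧ x⊑B} = {0,2}  (A=3, B=5)
  0 ⊑ 2
  2 ⊑ 2
glb = 2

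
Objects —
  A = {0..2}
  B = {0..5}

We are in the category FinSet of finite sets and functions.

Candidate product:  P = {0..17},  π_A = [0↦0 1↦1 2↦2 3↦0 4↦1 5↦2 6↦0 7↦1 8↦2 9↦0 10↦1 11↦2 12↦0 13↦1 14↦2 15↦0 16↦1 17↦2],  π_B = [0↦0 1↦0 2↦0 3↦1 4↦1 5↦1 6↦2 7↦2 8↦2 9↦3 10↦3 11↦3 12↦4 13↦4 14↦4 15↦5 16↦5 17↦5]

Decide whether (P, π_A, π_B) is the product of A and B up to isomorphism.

|A|·|B| = 3·6 = 18;  |P| = 18
Check the pairing map k ↦ (π_A(k), π_B(k)):
  0 ↦ (0,0)
  1 ↦ (1,0)
  2 ↦ (2,0)
  3 ↦ (0,1)
  4 ↦ (1,1)
  5 ↦ (2,1)
  6 ↦ (0,2)
  7 ↦ (1,2)
  8 ↦ (2,2)
  9 ↦ (0,3)
  10 ↦ (1,3)
  11 ↦ (2,3)
  12 ↦ (0,4)
  13 ↦ (1,4)
  14 ↦ (2,4)
  15 ↦ (0,5)
  16 ↦ (1,5)
  17 ↦ (2,5)
distinct pairs in image: 18 / 18 needed
  → bijection onto A×B; projections well-typed.

Answer: VALID PRODUCT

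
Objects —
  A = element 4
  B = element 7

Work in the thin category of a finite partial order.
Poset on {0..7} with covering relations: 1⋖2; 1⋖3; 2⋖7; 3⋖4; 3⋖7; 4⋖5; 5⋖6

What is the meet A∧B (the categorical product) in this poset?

Common predecessors of 4,7: {1,3}
  1 <= 3
  3 <= 3
glb = 3

Answer: A∧B = 3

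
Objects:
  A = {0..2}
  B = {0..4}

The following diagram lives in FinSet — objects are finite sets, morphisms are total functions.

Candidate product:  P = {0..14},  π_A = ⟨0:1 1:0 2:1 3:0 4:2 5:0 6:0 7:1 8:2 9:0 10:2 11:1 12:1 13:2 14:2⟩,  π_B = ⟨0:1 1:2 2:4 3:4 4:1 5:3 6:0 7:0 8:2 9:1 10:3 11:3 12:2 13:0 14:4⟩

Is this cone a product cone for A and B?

|A|·|B| = 3·5 = 15;  |P| = 15
Check the pairing map k ↦ (π_A(k), π_B(k)):
  0 : (1,1)
  1 : (0,2)
  2 : (1,4)
  3 : (0,4)
  4 : (2,1)
  5 : (0,3)
  6 : (0,0)
  7 : (1,0)
  8 : (2,2)
  9 : (0,1)
  10 : (2,3)
  11 : (1,3)
  12 : (1,2)
  13 : (2,0)
  14 : (2,4)
distinct pairs in image: 15 / 15 needed
  → bijection onto A×B; projections well-typed.

Answer: VALID PRODUCT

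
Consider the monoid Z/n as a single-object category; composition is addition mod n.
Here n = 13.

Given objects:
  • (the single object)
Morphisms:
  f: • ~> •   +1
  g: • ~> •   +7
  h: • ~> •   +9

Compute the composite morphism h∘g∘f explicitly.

Answer: +4

Derivation:
  0 +1≡1 +7≡8 +9≡4  (mod 13)
⟦path⟧: +4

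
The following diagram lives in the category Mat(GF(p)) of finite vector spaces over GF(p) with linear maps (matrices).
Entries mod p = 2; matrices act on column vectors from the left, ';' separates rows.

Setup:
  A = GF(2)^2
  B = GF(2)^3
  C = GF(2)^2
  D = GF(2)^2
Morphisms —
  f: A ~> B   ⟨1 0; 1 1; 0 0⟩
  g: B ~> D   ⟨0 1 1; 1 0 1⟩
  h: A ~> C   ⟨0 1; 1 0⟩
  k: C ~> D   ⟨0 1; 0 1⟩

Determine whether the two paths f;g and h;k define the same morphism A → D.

Answer: DOES NOT COMMUTE

Work:
1) trace f;g:
  e0=[1,0] f~>[1,1,0] g~>[1,1]
  e1=[0,1] f~>[0,1,0] g~>[1,0]
  result₁ = ⟨1 1; 1 0⟩
2) trace h;k:
  e0=[1,0] h~>[0,1] k~>[1,1]
  e1=[0,1] h~>[1,0] k~>[0,0]
  result₂ = ⟨1 0; 1 0⟩
Equal? differ; not commutative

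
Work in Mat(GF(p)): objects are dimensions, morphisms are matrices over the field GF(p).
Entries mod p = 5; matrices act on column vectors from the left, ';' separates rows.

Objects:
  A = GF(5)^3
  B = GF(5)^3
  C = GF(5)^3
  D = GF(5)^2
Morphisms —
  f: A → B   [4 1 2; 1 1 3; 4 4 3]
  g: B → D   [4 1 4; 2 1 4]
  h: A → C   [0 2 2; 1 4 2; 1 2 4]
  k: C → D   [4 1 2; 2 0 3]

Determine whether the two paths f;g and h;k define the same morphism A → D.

Along f;g (path 1):
  e0=[1,0,0] f→[4,1,4] g→[3,0]
  e1=[0,1,0] f→[1,1,4] g→[1,4]
  e2=[0,0,1] f→[2,3,3] g→[3,4]
  composite₁ = [3 1 3; 0 4 4]
Along h;k (path 2):
  e0=[1,0,0] h→[0,1,1] k→[3,3]
  e1=[0,1,0] h→[2,4,2] k→[1,0]
  e2=[0,0,1] h→[2,2,4] k→[3,1]
  composite₂ = [3 1 3; 3 0 1]
Equal? distinct morphisms ✗

Answer: DOES NOT COMMUTE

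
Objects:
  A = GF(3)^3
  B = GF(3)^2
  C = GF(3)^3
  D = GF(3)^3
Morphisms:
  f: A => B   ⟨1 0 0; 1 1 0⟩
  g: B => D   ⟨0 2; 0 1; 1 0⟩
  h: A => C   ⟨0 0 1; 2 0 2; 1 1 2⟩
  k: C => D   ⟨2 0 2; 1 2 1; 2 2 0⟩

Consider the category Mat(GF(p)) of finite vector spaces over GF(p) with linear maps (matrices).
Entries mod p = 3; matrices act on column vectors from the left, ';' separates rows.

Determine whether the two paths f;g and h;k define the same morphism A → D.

Answer: DOES NOT COMMUTE

Work:
Path 1 = f;g:
  e0=(1,0,0) f=>(1,1) g=>(2,1,1)
  e1=(0,1,0) f=>(0,1) g=>(2,1,0)
  e2=(0,0,1) f=>(0,0) g=>(0,0,0)
  result₁ = ⟨2 2 0; 1 1 0; 1 0 0⟩
Path 2 = h;k:
  e0=(1,0,0) h=>(0,2,1) k=>(2,2,1)
  e1=(0,1,0) h=>(0,0,1) k=>(2,1,0)
  e2=(0,0,1) h=>(1,2,2) k=>(0,1,0)
  result₂ = ⟨2 2 0; 2 1 1; 1 0 0⟩
Equal? distinct morphisms ✗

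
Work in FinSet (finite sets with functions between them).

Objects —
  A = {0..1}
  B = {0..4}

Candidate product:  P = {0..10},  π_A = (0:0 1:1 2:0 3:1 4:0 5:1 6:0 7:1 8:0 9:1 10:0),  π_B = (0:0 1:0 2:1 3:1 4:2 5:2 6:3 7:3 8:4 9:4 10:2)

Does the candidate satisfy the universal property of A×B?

|A|·|B| = 2·5 = 10;  |P| = 11
  → cardinalities differ; no bijection possible.

Answer: NOT A VALID PRODUCT — |P|=11 ≠ |A|·|B|=10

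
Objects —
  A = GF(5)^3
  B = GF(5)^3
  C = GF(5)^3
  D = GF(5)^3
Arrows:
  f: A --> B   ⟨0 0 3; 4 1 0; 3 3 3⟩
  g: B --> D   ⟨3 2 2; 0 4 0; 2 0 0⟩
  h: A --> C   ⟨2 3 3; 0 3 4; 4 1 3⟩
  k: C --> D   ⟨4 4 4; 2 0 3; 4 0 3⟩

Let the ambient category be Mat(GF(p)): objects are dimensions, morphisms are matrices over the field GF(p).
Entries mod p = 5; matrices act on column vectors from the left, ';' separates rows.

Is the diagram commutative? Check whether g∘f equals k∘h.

1) trace f;g:
  e0=[1,0,0] f-->[0,4,3] g-->[4,1,0]
  e1=[0,1,0] f-->[0,1,3] g-->[3,4,0]
  e2=[0,0,1] f-->[3,0,3] g-->[0,0,1]
  composite₁ = ⟨4 3 0; 1 4 0; 0 0 1⟩
2) trace h;k:
  e0=[1,0,0] h-->[2,0,4] k-->[4,1,0]
  e1=[0,1,0] h-->[3,3,1] k-->[3,4,0]
  e2=[0,0,1] h-->[3,4,3] k-->[0,0,1]
  composite₂ = ⟨4 3 0; 1 4 0; 0 0 1⟩
Equal? equal; square commutes

Answer: COMMUTES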